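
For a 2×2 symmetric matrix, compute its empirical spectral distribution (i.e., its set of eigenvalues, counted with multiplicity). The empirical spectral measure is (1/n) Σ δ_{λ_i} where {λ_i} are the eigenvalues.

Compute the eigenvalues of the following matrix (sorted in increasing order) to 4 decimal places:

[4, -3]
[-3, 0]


Since M is real symmetric, both eigenvalues are real; they are the roots of det(λI − M) = λ² − (tr M) λ + det M.
tr M = 4 + 0 = 4.
det M = 4·0 − (-3)² = 0 − 9 = -9.
Characteristic polynomial: λ² − 4λ − 9 = 0.
Discriminant Δ = (tr M)² − 4·det M = 16 − (-36) = 52; √Δ = 7.211103.
λ = (tr M ± √Δ)/2 = (4 ± 7.211103)/2, giving (tr M − √Δ)/2 = -1.6056 and (tr M + √Δ)/2 = 5.6056.

Eigenvalues sorted in increasing order: [-1.6056, 5.6056].


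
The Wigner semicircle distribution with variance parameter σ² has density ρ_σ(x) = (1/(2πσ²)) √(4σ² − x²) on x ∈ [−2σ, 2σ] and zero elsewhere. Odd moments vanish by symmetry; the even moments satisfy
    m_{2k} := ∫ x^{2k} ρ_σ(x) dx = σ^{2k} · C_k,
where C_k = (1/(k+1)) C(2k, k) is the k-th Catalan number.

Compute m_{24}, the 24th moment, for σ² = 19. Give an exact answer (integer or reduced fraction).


By the scaled semicircle moment identity, m_{2k} = σ^{2k} · C_k with k = 12.
C_12 = (1/(k+1)) · C(2k, k) = (1/13) · C(24, 12) = (1/13) · 2704156 = 208012.
σ^{2k} = (σ²)^k = (19)^12 = 2213314919066161.

Therefore m_{24} = σ^{24} · C_12 = 2213314919066161 · 208012 = 460396062944790281932.


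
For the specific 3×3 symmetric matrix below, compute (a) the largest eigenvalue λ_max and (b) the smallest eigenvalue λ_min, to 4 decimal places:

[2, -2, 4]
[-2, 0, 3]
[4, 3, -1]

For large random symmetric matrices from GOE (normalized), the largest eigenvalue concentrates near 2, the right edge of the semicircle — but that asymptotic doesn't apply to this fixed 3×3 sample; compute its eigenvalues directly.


Since M is real symmetric, all three eigenvalues are real; they are the roots of det(λI − M) = λ³ − (tr M) λ² + s λ − det M, where s is the sum of the principal 2×2 minors.
tr M = 2 + 0 + (-1) = 1.
s = (2·0 − (-2)²) + (2·(-1) − 4²) + (0·(-1) − 3²) = -4 + (-18) + (-9) = -31.
det M (expand along row 1) = 2·(-9) − (-2)·(-10) + 4·(-6) = -62.
Characteristic polynomial: λ³ − λ² − 31λ + 62 = 0.
Substitute λ = y + (tr M)/3 = y + 0.333333 to remove the quadratic term: y³ + p·y + q = 0 with p = s − (tr M)²/3 = -31.333333 and q = −2(tr M)³/27 + (tr M)·s/3 − det M = 51.592593.
Three real roots ⇒ use the trigonometric (Viète) form: r = 2√(−p/3) = 6.463573, φ = arccos(3q/(p·r)) = arccos(-0.764239) = 2.440657 rad.
y_k = r·cos(φ/3 − 2πk/3) for k = 0, 1, 2 gives y = 4.439965, 1.847986, -6.287951.
λ_k = y_k + 0.333333 gives λ = 4.7733, 2.1813, -5.9546 (check: the sum is 1.0000 = tr M).

Hence λ_max = 4.7733 and λ_min = -5.9546.


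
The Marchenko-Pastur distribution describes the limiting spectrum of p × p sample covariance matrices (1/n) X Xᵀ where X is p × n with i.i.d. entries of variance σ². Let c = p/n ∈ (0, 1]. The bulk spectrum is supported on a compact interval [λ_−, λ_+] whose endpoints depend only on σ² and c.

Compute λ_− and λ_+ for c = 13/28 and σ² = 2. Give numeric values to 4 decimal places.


c = 13/28 = 0.464286; √c = 0.681385.
λ_− = σ² (1 − √c)² = 2 · (1 − 0.681385)² = 2 · (0.318615)² = 0.203031.
λ_+ = σ² (1 + √c)² = 2 · (1 + 0.681385)² = 2 · (1.681385)² = 5.654112.

Rounded to 4 decimal places: λ_− ≈ 0.2030, λ_+ ≈ 5.6541.


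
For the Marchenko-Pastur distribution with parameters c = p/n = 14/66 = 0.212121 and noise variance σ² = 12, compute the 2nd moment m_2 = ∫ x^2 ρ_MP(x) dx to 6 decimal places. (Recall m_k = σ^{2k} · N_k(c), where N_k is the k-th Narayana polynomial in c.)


E[X²] = σ⁴ (1 + c) (second MP moment). With σ² = 12 (so σ⁴ = 144) and c = 14/66 = 0.212121: E[X²] = 144 · (1 + 0.212121) = 144 · 1.212121.

So E[X^2] = 174.545455.


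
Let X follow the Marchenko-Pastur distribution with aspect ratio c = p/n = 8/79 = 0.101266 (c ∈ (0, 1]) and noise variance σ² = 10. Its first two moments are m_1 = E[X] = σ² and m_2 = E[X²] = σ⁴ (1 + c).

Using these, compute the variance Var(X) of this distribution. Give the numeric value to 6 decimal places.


m_1 = E[X] = σ² = 10, so m_1² = 100.
m_2 = E[X²] = σ⁴ (1 + c) = 100 · (1 + 0.101266) = 100 · 1.101266 = 110.126582.
(Note m_2 − m_1² simplifies to c · σ⁴ = 0.101266 · 100.)

Var(X) = m_2 − m_1² = 110.126582 − 100 = 10.126582.


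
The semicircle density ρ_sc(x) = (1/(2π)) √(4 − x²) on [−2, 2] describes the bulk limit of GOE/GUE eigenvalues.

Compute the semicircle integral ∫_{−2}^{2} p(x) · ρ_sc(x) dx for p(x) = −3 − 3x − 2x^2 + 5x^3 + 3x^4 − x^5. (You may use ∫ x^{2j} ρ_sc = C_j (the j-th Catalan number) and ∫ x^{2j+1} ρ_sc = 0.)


Write p(x) = Σ a_i x^i, split into monomials and integrate each against ρ_sc separately.
Using ∫ x^{2j} ρ_sc = C_j = (1/(j+1)) C(2j, j) (Catalan numbers) and ∫ x^{2j+1} ρ_sc = 0 (odd monomials vanish by symmetry):
  i = 0 (even): a_0 · C_{0} = -3 · 1 = -3
  i = 1 (odd): ∫ x^1 ρ_sc = 0 (vanishes)
  i = 2 (even): a_2 · C_{1} = -2 · 1 = -2
  i = 3 (odd): ∫ x^3 ρ_sc = 0 (vanishes)
  i = 4 (even): a_4 · C_{2} = 3 · 2 = 6
  i = 5 (odd): ∫ x^5 ρ_sc = 0 (vanishes)

Summing the contributions: ∫_{−2}^{2} p(x) ρ_sc(x) dx = (-3) + (-2) + 6 = 1.


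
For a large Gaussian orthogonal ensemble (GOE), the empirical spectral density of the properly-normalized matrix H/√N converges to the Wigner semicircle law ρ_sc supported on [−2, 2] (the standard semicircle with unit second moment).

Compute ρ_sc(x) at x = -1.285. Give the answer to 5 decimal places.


ρ_sc(x) = (1/(2π)) √(4 − x²). With x = -1.285:
  4 − x² = 4 − (-1.285)² = 4 − 1.651225 = 2.348775.
  √(4 − x²) = 1.532571.
  1/(2π) = 0.159155.
  ρ_sc(-1.285) = 0.159155 · 1.532571 = 0.243916.

Rounded to 5 decimal places: ρ_sc(-1.285) ≈ 0.24392.


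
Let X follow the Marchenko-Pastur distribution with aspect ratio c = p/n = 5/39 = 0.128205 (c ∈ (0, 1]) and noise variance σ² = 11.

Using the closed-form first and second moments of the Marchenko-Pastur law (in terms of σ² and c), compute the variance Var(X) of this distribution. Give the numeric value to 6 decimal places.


Recall the MP moments m_1 = E[X] = σ² and m_2 = E[X²] = σ⁴ (1 + c).
m_1 = E[X] = σ² = 11, so m_1² = 121.
m_2 = E[X²] = σ⁴ (1 + c) = 121 · (1 + 0.128205) = 121 · 1.128205 = 136.512821.
(Note m_2 − m_1² simplifies to c · σ⁴ = 0.128205 · 121.)

Var(X) = m_2 − m_1² = 136.512821 − 121 = 15.512821.


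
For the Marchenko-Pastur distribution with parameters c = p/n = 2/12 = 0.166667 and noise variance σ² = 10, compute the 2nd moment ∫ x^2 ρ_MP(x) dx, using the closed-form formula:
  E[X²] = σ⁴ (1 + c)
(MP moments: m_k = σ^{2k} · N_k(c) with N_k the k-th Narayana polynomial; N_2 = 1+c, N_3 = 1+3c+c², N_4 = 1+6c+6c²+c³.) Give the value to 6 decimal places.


E[X²] = σ⁴ (1 + c) (second MP moment). With σ² = 10 (so σ⁴ = 100) and c = 2/12 = 0.166667: E[X²] = 100 · (1 + 0.166667) = 100 · 1.166667.

So E[X^2] = 116.666667.


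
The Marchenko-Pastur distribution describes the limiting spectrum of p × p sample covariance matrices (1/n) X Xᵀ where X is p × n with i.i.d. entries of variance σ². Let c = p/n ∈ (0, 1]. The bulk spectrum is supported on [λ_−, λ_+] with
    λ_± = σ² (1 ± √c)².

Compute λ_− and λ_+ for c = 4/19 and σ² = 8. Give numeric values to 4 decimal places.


c = 4/19 = 0.210526; √c = 0.458831.
λ_− = σ² (1 − √c)² = 8 · (1 − 0.458831)² = 8 · (0.541169)² = 2.342907.
λ_+ = σ² (1 + √c)² = 8 · (1 + 0.458831)² = 8 · (1.458831)² = 17.025514.

Rounded to 4 decimal places: λ_− ≈ 2.3429, λ_+ ≈ 17.0255.


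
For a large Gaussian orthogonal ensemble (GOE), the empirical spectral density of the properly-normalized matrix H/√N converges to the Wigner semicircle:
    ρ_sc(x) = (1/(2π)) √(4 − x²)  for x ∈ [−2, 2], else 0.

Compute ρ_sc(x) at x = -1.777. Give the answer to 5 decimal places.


ρ_sc(x) = (1/(2π)) √(4 − x²). With x = -1.777:
  4 − x² = 4 − (-1.777)² = 4 − 3.157729 = 0.842271.
  √(4 − x²) = 0.917753.
  1/(2π) = 0.159155.
  ρ_sc(-1.777) = 0.159155 · 0.917753 = 0.146065.

Rounded to 5 decimal places: ρ_sc(-1.777) ≈ 0.14606.


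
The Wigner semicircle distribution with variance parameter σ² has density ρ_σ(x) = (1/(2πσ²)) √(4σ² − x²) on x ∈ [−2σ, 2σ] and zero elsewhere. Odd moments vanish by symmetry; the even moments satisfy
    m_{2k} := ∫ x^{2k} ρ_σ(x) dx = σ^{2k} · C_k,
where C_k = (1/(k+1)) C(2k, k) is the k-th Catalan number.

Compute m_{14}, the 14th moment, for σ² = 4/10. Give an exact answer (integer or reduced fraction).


By the scaled semicircle moment identity, m_{2k} = σ^{2k} · C_k with k = 7.
C_7 = (1/(k+1)) · C(2k, k) = (1/8) · C(14, 7) = (1/8) · 3432 = 429.
σ^{2k} = (σ²)^k = (4/10)^7 = 128/78125.

Therefore m_{14} = σ^{14} · C_7 = (128/78125) · 429 = 54912/78125.


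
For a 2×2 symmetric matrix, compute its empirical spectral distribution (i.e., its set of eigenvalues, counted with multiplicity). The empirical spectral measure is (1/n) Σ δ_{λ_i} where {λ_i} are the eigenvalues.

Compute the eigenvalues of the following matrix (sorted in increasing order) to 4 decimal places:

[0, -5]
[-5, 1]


Since M is real symmetric, both eigenvalues are real; they are the roots of det(λI − M) = λ² − (tr M) λ + det M.
tr M = 0 + 1 = 1.
det M = 0·1 − (-5)² = 0 − 25 = -25.
Characteristic polynomial: λ² − λ − 25 = 0.
Discriminant Δ = (tr M)² − 4·det M = 1 − (-100) = 101; √Δ = 10.049876.
λ = (tr M ± √Δ)/2 = (1 ± 10.049876)/2, giving (tr M − √Δ)/2 = -4.5249 and (tr M + √Δ)/2 = 5.5249.

Eigenvalues sorted in increasing order: [-4.5249, 5.5249].


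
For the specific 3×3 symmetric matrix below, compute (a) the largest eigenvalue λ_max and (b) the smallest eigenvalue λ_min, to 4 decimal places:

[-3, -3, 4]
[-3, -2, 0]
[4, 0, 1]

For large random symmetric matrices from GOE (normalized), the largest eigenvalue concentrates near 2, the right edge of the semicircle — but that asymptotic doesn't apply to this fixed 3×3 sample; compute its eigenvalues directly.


Since M is real symmetric, all three eigenvalues are real; they are the roots of det(λI − M) = λ³ − (tr M) λ² + s λ − det M, where s is the sum of the principal 2×2 minors.
tr M = -3 + (-2) + 1 = -4.
s = ((-3)·(-2) − (-3)²) + ((-3)·1 − 4²) + ((-2)·1 − 0²) = -3 + (-19) + (-2) = -24.
det M (expand along row 1) = (-3)·(-2) − (-3)·(-3) + 4·8 = 29.
Characteristic polynomial: λ³ + 4λ² − 24λ − 29 = 0.
Substitute λ = y + (tr M)/3 = y − 1.333333 to remove the quadratic term: y³ + p·y + q = 0 with p = s − (tr M)²/3 = -29.333333 and q = −2(tr M)³/27 + (tr M)·s/3 − det M = 7.740741.
Three real roots ⇒ use the trigonometric (Viète) form: r = 2√(−p/3) = 6.253888, φ = arccos(3q/(p·r)) = arccos(-0.126588) = 1.697725 rad.
y_k = r·cos(φ/3 − 2πk/3) for k = 0, 1, 2 gives y = 5.278919, 0.264520, -5.543439.
λ_k = y_k − 1.333333 gives λ = 3.9456, -1.0688, -6.8768 (check: the sum is -4.0000 = tr M).

Hence λ_max = 3.9456 and λ_min = -6.8768.


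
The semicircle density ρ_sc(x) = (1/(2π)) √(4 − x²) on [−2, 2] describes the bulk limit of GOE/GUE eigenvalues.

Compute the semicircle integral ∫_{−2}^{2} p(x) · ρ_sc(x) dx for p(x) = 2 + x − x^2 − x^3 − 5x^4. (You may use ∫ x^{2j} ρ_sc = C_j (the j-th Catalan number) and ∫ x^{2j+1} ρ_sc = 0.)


Write p(x) = Σ a_i x^i, split into monomials and integrate each against ρ_sc separately.
Using ∫ x^{2j} ρ_sc = C_j = (1/(j+1)) C(2j, j) (Catalan numbers) and ∫ x^{2j+1} ρ_sc = 0 (odd monomials vanish by symmetry):
  i = 0 (even): a_0 · C_{0} = 2 · 1 = 2
  i = 1 (odd): ∫ x^1 ρ_sc = 0 (vanishes)
  i = 2 (even): a_2 · C_{1} = -1 · 1 = -1
  i = 3 (odd): ∫ x^3 ρ_sc = 0 (vanishes)
  i = 4 (even): a_4 · C_{2} = -5 · 2 = -10

Summing the contributions: ∫_{−2}^{2} p(x) ρ_sc(x) dx = 2 + (-1) + (-10) = -9.


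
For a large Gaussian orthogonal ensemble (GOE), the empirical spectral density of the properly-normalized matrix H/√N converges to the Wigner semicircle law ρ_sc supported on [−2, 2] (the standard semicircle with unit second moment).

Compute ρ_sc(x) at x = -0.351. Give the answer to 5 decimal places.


ρ_sc(x) = (1/(2π)) √(4 − x²). With x = -0.351:
  4 − x² = 4 − (-0.351)² = 4 − 0.123201 = 3.876799.
  √(4 − x²) = 1.968959.
  1/(2π) = 0.159155.
  ρ_sc(-0.351) = 0.159155 · 1.968959 = 0.313370.

Rounded to 5 decimal places: ρ_sc(-0.351) ≈ 0.31337.


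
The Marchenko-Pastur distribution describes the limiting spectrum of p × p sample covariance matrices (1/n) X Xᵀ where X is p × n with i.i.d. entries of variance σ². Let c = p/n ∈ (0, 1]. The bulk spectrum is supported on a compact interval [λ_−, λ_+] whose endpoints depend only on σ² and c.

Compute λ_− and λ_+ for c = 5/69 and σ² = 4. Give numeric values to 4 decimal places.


c = 5/69 = 0.072464; √c = 0.269191.
λ_− = σ² (1 − √c)² = 4 · (1 − 0.269191)² = 4 · (0.730809)² = 2.136327.
λ_+ = σ² (1 + √c)² = 4 · (1 + 0.269191)² = 4 · (1.269191)² = 6.443383.

Rounded to 4 decimal places: λ_− ≈ 2.1363, λ_+ ≈ 6.4434.


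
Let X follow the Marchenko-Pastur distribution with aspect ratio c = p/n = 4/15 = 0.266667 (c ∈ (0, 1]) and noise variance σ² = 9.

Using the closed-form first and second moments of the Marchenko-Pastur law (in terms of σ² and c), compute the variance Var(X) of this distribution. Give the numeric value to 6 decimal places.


Recall the MP moments m_1 = E[X] = σ² and m_2 = E[X²] = σ⁴ (1 + c).
m_1 = E[X] = σ² = 9, so m_1² = 81.
m_2 = E[X²] = σ⁴ (1 + c) = 81 · (1 + 0.266667) = 81 · 1.266667 = 102.600000.
(Note m_2 − m_1² simplifies to c · σ⁴ = 0.266667 · 81.)

Var(X) = m_2 − m_1² = 102.600000 − 81 = 21.600000.


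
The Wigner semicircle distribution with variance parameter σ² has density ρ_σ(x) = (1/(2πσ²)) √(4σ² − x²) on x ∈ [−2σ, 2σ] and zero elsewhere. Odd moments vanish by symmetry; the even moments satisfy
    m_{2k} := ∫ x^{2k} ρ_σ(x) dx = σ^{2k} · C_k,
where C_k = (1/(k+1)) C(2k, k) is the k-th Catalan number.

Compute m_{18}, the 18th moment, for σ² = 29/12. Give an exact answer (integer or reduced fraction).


By the scaled semicircle moment identity, m_{2k} = σ^{2k} · C_k with k = 9.
C_9 = (1/(k+1)) · C(2k, k) = (1/10) · C(18, 9) = (1/10) · 48620 = 4862.
σ^{2k} = (σ²)^k = (29/12)^9 = 14507145975869/5159780352.

Therefore m_{18} = σ^{18} · C_9 = (14507145975869/5159780352) · 4862 = 35266871867337539/2579890176.


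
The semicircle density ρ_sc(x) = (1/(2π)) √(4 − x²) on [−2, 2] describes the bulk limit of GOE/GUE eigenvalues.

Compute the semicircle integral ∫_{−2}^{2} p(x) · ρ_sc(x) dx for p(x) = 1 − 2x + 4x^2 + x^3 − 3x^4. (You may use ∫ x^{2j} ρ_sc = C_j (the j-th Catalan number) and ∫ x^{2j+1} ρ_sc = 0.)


Write p(x) = Σ a_i x^i, split into monomials and integrate each against ρ_sc separately.
Using ∫ x^{2j} ρ_sc = C_j = (1/(j+1)) C(2j, j) (Catalan numbers) and ∫ x^{2j+1} ρ_sc = 0 (odd monomials vanish by symmetry):
  i = 0 (even): a_0 · C_{0} = 1 · 1 = 1
  i = 1 (odd): ∫ x^1 ρ_sc = 0 (vanishes)
  i = 2 (even): a_2 · C_{1} = 4 · 1 = 4
  i = 3 (odd): ∫ x^3 ρ_sc = 0 (vanishes)
  i = 4 (even): a_4 · C_{2} = -3 · 2 = -6

Summing the contributions: ∫_{−2}^{2} p(x) ρ_sc(x) dx = 1 + 4 + (-6) = -1.


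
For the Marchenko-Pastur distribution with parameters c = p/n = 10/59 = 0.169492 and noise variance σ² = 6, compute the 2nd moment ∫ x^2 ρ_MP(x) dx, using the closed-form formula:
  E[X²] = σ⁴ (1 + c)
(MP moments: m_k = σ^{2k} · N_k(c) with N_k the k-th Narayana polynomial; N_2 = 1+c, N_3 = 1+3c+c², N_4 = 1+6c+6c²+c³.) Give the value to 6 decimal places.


E[X²] = σ⁴ (1 + c) (second MP moment). With σ² = 6 (so σ⁴ = 36) and c = 10/59 = 0.169492: E[X²] = 36 · (1 + 0.169492) = 36 · 1.169492.

So E[X^2] = 42.101695.


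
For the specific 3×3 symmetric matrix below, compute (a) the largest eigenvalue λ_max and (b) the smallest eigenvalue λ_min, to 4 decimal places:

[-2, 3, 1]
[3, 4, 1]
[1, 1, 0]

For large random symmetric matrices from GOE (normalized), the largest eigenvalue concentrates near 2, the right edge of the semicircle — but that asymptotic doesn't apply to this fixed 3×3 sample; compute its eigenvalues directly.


Since M is real symmetric, all three eigenvalues are real; they are the roots of det(λI − M) = λ³ − (tr M) λ² + s λ − det M, where s is the sum of the principal 2×2 minors.
tr M = -2 + 4 + 0 = 2.
s = ((-2)·4 − 3²) + ((-2)·0 − 1²) + (4·0 − 1²) = -17 + (-1) + (-1) = -19.
det M (expand along row 1) = (-2)·(-1) − 3·(-1) + 1·(-1) = 4.
Characteristic polynomial: λ³ − 2λ² − 19λ − 4 = 0.
Substitute λ = y + (tr M)/3 = y + 0.666667 to remove the quadratic term: y³ + p·y + q = 0 with p = s − (tr M)²/3 = -20.333333 and q = −2(tr M)³/27 + (tr M)·s/3 − det M = -17.259259.
Three real roots ⇒ use the trigonometric (Viète) form: r = 2√(−p/3) = 5.206833, φ = arccos(3q/(p·r)) = arccos(0.489059) = 1.059786 rad.
y_k = r·cos(φ/3 − 2πk/3) for k = 0, 1, 2 gives y = 4.885307, -0.882633, -4.002674.
λ_k = y_k + 0.666667 gives λ = 5.5520, -0.2160, -3.3360 (check: the sum is 2.0000 = tr M).

Hence λ_max = 5.5520 and λ_min = -3.3360.


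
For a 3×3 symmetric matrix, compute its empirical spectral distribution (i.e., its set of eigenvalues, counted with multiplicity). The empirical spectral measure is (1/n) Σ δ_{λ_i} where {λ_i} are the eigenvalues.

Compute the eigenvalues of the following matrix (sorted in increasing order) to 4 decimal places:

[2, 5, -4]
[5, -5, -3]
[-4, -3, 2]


Since M is real symmetric, all three eigenvalues are real; they are the roots of det(λI − M) = λ³ − (tr M) λ² + s λ − det M, where s is the sum of the principal 2×2 minors.
tr M = 2 + (-5) + 2 = -1.
s = (2·(-5) − 5²) + (2·2 − (-4)²) + ((-5)·2 − (-3)²) = -35 + (-12) + (-19) = -66.
det M (expand along row 1) = 2·(-19) − 5·(-2) + (-4)·(-35) = 112.
Characteristic polynomial: λ³ + λ² − 66λ − 112 = 0.
Substitute λ = y + (tr M)/3 = y − 0.333333 to remove the quadratic term: y³ + p·y + q = 0 with p = s − (tr M)²/3 = -66.333333 and q = −2(tr M)³/27 + (tr M)·s/3 − det M = -89.925926.
Three real roots ⇒ use the trigonometric (Viète) form: r = 2√(−p/3) = 9.404491, φ = arccos(3q/(p·r)) = arccos(0.432453) = 1.123585 rad.
y_k = r·cos(φ/3 − 2πk/3) for k = 0, 1, 2 gives y = 8.752574, -1.396746, -7.355828.
λ_k = y_k − 0.333333 gives λ = 8.4192, -1.7301, -7.6892 (check: the sum is -1.0000 = tr M).

Eigenvalues sorted in increasing order: [-7.6892, -1.7301, 8.4192].


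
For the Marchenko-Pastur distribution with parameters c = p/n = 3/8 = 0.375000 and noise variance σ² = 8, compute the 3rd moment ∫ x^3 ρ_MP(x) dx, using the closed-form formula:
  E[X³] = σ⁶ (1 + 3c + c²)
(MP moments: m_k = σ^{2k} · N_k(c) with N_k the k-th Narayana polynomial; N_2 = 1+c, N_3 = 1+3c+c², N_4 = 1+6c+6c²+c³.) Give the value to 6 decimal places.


E[X³] = σ⁶ (1 + 3c + c²) (third MP moment). With σ² = 8 (so σ⁶ = 512) and c = 3/8 = 0.375000: E[X³] = 512 · (1 + 3·0.375000 + (0.375000)²) = 512 · 2.265625.

So E[X^3] = 1160.000000.


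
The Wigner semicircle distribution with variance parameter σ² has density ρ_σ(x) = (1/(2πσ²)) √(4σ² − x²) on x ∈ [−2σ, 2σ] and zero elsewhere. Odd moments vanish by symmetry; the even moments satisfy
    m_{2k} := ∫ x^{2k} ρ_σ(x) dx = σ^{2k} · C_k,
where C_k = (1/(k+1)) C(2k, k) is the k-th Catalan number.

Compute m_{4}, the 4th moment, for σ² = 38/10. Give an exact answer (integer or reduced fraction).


By the scaled semicircle moment identity, m_{2k} = σ^{2k} · C_k with k = 2.
C_2 = (1/(k+1)) · C(2k, k) = (1/3) · C(4, 2) = (1/3) · 6 = 2.
σ^{2k} = (σ²)^k = (38/10)^2 = 361/25.

Therefore m_{4} = σ^{4} · C_2 = (361/25) · 2 = 722/25.


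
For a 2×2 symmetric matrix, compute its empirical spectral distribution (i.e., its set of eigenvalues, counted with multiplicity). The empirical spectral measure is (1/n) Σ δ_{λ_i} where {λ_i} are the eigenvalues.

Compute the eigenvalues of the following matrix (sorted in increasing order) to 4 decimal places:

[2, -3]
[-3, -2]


Since M is real symmetric, both eigenvalues are real; they are the roots of det(λI − M) = λ² − (tr M) λ + det M.
tr M = 2 + (-2) = 0.
det M = 2·(-2) − (-3)² = -4 − 9 = -13.
Characteristic polynomial: λ² − 13 = 0.
Discriminant Δ = (tr M)² − 4·det M = 0 − (-52) = 52; √Δ = 7.211103.
λ = (tr M ± √Δ)/2 = (0 ± 7.211103)/2, giving (tr M − √Δ)/2 = -3.6056 and (tr M + √Δ)/2 = 3.6056.

Eigenvalues sorted in increasing order: [-3.6056, 3.6056].


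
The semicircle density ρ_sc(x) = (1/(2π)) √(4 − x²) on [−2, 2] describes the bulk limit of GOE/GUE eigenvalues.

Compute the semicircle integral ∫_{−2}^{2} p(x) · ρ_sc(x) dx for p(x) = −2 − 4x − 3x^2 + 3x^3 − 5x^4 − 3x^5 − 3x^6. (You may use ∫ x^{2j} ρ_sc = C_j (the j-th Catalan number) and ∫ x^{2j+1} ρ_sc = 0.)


Write p(x) = Σ a_i x^i, split into monomials and integrate each against ρ_sc separately.
Using ∫ x^{2j} ρ_sc = C_j = (1/(j+1)) C(2j, j) (Catalan numbers) and ∫ x^{2j+1} ρ_sc = 0 (odd monomials vanish by symmetry):
  i = 0 (even): a_0 · C_{0} = -2 · 1 = -2
  i = 1 (odd): ∫ x^1 ρ_sc = 0 (vanishes)
  i = 2 (even): a_2 · C_{1} = -3 · 1 = -3
  i = 3 (odd): ∫ x^3 ρ_sc = 0 (vanishes)
  i = 4 (even): a_4 · C_{2} = -5 · 2 = -10
  i = 5 (odd): ∫ x^5 ρ_sc = 0 (vanishes)
  i = 6 (even): a_6 · C_{3} = -3 · 5 = -15

Summing the contributions: ∫_{−2}^{2} p(x) ρ_sc(x) dx = (-2) + (-3) + (-10) + (-15) = -30.


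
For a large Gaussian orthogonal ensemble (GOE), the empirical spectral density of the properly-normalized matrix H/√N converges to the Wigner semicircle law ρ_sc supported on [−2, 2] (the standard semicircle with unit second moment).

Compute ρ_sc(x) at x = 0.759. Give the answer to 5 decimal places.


ρ_sc(x) = (1/(2π)) √(4 − x²). With x = 0.759:
  4 − x² = 4 − (0.759)² = 4 − 0.576081 = 3.423919.
  √(4 − x²) = 1.850383.
  1/(2π) = 0.159155.
  ρ_sc(0.759) = 0.159155 · 1.850383 = 0.294498.

Rounded to 5 decimal places: ρ_sc(0.759) ≈ 0.29450.


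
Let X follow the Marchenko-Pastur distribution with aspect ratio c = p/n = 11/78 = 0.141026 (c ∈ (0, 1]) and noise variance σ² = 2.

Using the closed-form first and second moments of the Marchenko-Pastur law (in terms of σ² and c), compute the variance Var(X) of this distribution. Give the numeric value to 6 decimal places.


Recall the MP moments m_1 = E[X] = σ² and m_2 = E[X²] = σ⁴ (1 + c).
m_1 = E[X] = σ² = 2, so m_1² = 4.
m_2 = E[X²] = σ⁴ (1 + c) = 4 · (1 + 0.141026) = 4 · 1.141026 = 4.564103.
(Note m_2 − m_1² simplifies to c · σ⁴ = 0.141026 · 4.)

Var(X) = m_2 − m_1² = 4.564103 − 4 = 0.564103.


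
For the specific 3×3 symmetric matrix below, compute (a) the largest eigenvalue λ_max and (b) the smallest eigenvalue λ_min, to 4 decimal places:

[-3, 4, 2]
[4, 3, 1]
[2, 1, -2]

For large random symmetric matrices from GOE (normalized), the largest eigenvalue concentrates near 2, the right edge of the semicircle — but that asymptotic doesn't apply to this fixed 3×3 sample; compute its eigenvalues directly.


Since M is real symmetric, all three eigenvalues are real; they are the roots of det(λI − M) = λ³ − (tr M) λ² + s λ − det M, where s is the sum of the principal 2×2 minors.
tr M = -3 + 3 + (-2) = -2.
s = ((-3)·3 − 4²) + ((-3)·(-2) − 2²) + (3·(-2) − 1²) = -25 + 2 + (-7) = -30.
det M (expand along row 1) = (-3)·(-7) − 4·(-10) + 2·(-2) = 57.
Characteristic polynomial: λ³ + 2λ² − 30λ − 57 = 0.
Substitute λ = y + (tr M)/3 = y − 0.666667 to remove the quadratic term: y³ + p·y + q = 0 with p = s − (tr M)²/3 = -31.333333 and q = −2(tr M)³/27 + (tr M)·s/3 − det M = -36.407407.
Three real roots ⇒ use the trigonometric (Viète) form: r = 2√(−p/3) = 6.463573, φ = arccos(3q/(p·r)) = arccos(0.539302) = 1.001189 rad.
y_k = r·cos(φ/3 − 2πk/3) for k = 0, 1, 2 gives y = 6.106960, -1.219873, -4.887087.
λ_k = y_k − 0.666667 gives λ = 5.4403, -1.8865, -5.5538 (check: the sum is -2.0000 = tr M).

Hence λ_max = 5.4403 and λ_min = -5.5538.


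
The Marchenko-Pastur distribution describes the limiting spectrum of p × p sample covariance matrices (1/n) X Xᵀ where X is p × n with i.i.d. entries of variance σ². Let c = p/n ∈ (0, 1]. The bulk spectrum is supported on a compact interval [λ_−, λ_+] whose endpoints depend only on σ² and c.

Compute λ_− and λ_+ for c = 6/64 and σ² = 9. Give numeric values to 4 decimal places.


c = 6/64 = 0.093750; √c = 0.306186.
λ_− = σ² (1 − √c)² = 9 · (1 − 0.306186)² = 9 · (0.693814)² = 4.332398.
λ_+ = σ² (1 + √c)² = 9 · (1 + 0.306186)² = 9 · (1.306186)² = 15.355102.

Rounded to 4 decimal places: λ_− ≈ 4.3324, λ_+ ≈ 15.3551.


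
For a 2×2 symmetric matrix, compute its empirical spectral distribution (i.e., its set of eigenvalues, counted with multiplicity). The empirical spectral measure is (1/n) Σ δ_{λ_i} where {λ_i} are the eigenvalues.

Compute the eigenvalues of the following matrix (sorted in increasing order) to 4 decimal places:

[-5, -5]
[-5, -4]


Since M is real symmetric, both eigenvalues are real; they are the roots of det(λI − M) = λ² − (tr M) λ + det M.
tr M = -5 + (-4) = -9.
det M = (-5)·(-4) − (-5)² = 20 − 25 = -5.
Characteristic polynomial: λ² + 9λ − 5 = 0.
Discriminant Δ = (tr M)² − 4·det M = 81 − (-20) = 101; √Δ = 10.049876.
λ = (tr M ± √Δ)/2 = (-9 ± 10.049876)/2, giving (tr M − √Δ)/2 = -9.5249 and (tr M + √Δ)/2 = 0.5249.

Eigenvalues sorted in increasing order: [-9.5249, 0.5249].


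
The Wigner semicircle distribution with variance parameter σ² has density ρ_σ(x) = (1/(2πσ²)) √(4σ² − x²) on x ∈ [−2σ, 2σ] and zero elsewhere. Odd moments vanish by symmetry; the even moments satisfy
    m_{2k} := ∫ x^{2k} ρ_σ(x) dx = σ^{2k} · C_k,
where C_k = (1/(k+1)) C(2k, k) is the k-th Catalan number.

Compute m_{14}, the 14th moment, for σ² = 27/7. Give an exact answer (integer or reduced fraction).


By the scaled semicircle moment identity, m_{2k} = σ^{2k} · C_k with k = 7.
C_7 = (1/(k+1)) · C(2k, k) = (1/8) · C(14, 7) = (1/8) · 3432 = 429.
σ^{2k} = (σ²)^k = (27/7)^7 = 10460353203/823543.

Therefore m_{14} = σ^{14} · C_7 = (10460353203/823543) · 429 = 4487491524087/823543.


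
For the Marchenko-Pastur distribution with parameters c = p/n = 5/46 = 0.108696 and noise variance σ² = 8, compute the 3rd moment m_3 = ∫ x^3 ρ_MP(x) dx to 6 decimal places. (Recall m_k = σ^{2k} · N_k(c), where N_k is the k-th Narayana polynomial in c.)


E[X³] = σ⁶ (1 + 3c + c²) (third MP moment). With σ² = 8 (so σ⁶ = 512) and c = 5/46 = 0.108696: E[X³] = 512 · (1 + 3·0.108696 + (0.108696)²) = 512 · 1.337902.

So E[X^3] = 685.005671.


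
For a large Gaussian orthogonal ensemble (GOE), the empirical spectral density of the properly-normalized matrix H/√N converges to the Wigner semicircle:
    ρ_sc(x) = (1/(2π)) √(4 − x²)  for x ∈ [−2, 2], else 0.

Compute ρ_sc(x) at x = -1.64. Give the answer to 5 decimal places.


ρ_sc(x) = (1/(2π)) √(4 − x²). With x = -1.64:
  4 − x² = 4 − (-1.64)² = 4 − 2.689600 = 1.310400.
  √(4 − x²) = 1.144727.
  1/(2π) = 0.159155.
  ρ_sc(-1.64) = 0.159155 · 1.144727 = 0.182189.

Rounded to 5 decimal places: ρ_sc(-1.64) ≈ 0.18219.


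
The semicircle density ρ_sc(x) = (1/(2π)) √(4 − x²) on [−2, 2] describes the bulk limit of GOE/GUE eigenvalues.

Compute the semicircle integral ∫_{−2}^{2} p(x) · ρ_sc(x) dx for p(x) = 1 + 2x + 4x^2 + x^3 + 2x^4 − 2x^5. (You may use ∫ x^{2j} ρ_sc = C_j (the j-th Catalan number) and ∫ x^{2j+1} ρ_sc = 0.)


Write p(x) = Σ a_i x^i, split into monomials and integrate each against ρ_sc separately.
Using ∫ x^{2j} ρ_sc = C_j = (1/(j+1)) C(2j, j) (Catalan numbers) and ∫ x^{2j+1} ρ_sc = 0 (odd monomials vanish by symmetry):
  i = 0 (even): a_0 · C_{0} = 1 · 1 = 1
  i = 1 (odd): ∫ x^1 ρ_sc = 0 (vanishes)
  i = 2 (even): a_2 · C_{1} = 4 · 1 = 4
  i = 3 (odd): ∫ x^3 ρ_sc = 0 (vanishes)
  i = 4 (even): a_4 · C_{2} = 2 · 2 = 4
  i = 5 (odd): ∫ x^5 ρ_sc = 0 (vanishes)

Summing the contributions: ∫_{−2}^{2} p(x) ρ_sc(x) dx = 1 + 4 + 4 = 9.


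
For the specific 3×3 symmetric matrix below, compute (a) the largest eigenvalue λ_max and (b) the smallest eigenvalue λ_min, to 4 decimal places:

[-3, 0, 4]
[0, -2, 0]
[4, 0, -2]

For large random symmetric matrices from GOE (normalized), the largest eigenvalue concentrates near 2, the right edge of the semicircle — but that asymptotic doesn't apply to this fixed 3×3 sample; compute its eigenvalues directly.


Since M is real symmetric, all three eigenvalues are real; they are the roots of det(λI − M) = λ³ − (tr M) λ² + s λ − det M, where s is the sum of the principal 2×2 minors.
tr M = -3 + (-2) + (-2) = -7.
s = ((-3)·(-2) − 0²) + ((-3)·(-2) − 4²) + ((-2)·(-2) − 0²) = 6 + (-10) + 4 = 0.
det M (expand along row 1) = (-3)·4 − 0·0 + 4·8 = 20.
Characteristic polynomial: λ³ + 7λ² − 20 = 0.
Substitute λ = y + (tr M)/3 = y − 2.333333 to remove the quadratic term: y³ + p·y + q = 0 with p = s − (tr M)²/3 = -16.333333 and q = −2(tr M)³/27 + (tr M)·s/3 − det M = 5.407407.
Three real roots ⇒ use the trigonometric (Viète) form: r = 2√(−p/3) = 4.666667, φ = arccos(3q/(p·r)) = arccos(-0.212828) = 1.785265 rad.
y_k = r·cos(φ/3 − 2πk/3) for k = 0, 1, 2 gives y = 3.864462, 0.333333, -4.197796.
λ_k = y_k − 2.333333 gives λ = 1.5311, -2.0000, -6.5311 (check: the sum is -7.0000 = tr M).

Hence λ_max = 1.5311 and λ_min = -6.5311.


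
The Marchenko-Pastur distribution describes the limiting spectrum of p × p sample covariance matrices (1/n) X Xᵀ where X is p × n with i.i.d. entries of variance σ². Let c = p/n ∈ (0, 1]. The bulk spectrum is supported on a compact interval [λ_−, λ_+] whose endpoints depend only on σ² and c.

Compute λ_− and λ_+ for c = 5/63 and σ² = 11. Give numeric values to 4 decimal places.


c = 5/63 = 0.079365; √c = 0.281718.
λ_− = σ² (1 − √c)² = 11 · (1 − 0.281718)² = 11 · (0.718282)² = 5.675218.
λ_+ = σ² (1 + √c)² = 11 · (1 + 0.281718)² = 11 · (1.281718)² = 18.070814.

Rounded to 4 decimal places: λ_− ≈ 5.6752, λ_+ ≈ 18.0708.


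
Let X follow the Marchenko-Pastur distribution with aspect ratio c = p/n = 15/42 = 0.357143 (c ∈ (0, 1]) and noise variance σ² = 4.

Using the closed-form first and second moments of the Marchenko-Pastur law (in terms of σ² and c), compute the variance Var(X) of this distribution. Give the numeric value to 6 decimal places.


Recall the MP moments m_1 = E[X] = σ² and m_2 = E[X²] = σ⁴ (1 + c).
m_1 = E[X] = σ² = 4, so m_1² = 16.
m_2 = E[X²] = σ⁴ (1 + c) = 16 · (1 + 0.357143) = 16 · 1.357143 = 21.714286.
(Note m_2 − m_1² simplifies to c · σ⁴ = 0.357143 · 16.)

Var(X) = m_2 − m_1² = 21.714286 − 16 = 5.714286.


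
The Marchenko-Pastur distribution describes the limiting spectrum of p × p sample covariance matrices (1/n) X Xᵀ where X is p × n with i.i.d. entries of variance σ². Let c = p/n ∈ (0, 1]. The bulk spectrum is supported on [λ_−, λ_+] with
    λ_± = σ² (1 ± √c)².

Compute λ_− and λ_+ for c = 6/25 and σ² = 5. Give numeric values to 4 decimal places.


c = 6/25 = 0.240000; √c = 0.489898.
λ_− = σ² (1 − √c)² = 5 · (1 − 0.489898)² = 5 · (0.510102)² = 1.301021.
λ_+ = σ² (1 + √c)² = 5 · (1 + 0.489898)² = 5 · (1.489898)² = 11.098979.

Rounded to 4 decimal places: λ_− ≈ 1.3010, λ_+ ≈ 11.0990.


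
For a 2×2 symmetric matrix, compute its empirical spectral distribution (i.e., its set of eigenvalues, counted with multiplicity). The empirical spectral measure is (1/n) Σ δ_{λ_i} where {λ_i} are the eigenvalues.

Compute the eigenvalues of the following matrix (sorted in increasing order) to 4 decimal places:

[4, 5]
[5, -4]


Since M is real symmetric, both eigenvalues are real; they are the roots of det(λI − M) = λ² − (tr M) λ + det M.
tr M = 4 + (-4) = 0.
det M = 4·(-4) − 5² = -16 − 25 = -41.
Characteristic polynomial: λ² − 41 = 0.
Discriminant Δ = (tr M)² − 4·det M = 0 − (-164) = 164; √Δ = 12.806248.
λ = (tr M ± √Δ)/2 = (0 ± 12.806248)/2, giving (tr M − √Δ)/2 = -6.4031 and (tr M + √Δ)/2 = 6.4031.

Eigenvalues sorted in increasing order: [-6.4031, 6.4031].


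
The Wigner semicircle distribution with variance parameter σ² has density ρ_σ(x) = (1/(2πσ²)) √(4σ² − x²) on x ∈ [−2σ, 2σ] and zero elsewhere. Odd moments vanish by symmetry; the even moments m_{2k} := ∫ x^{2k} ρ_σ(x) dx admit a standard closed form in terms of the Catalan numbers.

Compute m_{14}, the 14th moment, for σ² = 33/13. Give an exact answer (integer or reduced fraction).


By the scaled semicircle moment identity, m_{2k} = σ^{2k} · C_k with k = 7.
C_7 = (1/(k+1)) · C(2k, k) = (1/8) · C(14, 7) = (1/8) · 3432 = 429.
σ^{2k} = (σ²)^k = (33/13)^7 = 42618442977/62748517.

Therefore m_{14} = σ^{14} · C_7 = (42618442977/62748517) · 429 = 1406408618241/4826809.


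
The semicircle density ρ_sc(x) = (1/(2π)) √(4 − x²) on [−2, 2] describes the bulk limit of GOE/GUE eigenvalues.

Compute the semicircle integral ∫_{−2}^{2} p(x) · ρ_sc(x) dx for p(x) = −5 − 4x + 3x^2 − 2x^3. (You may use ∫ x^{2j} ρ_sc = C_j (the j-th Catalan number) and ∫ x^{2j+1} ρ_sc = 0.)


Write p(x) = Σ a_i x^i, split into monomials and integrate each against ρ_sc separately.
Using ∫ x^{2j} ρ_sc = C_j = (1/(j+1)) C(2j, j) (Catalan numbers) and ∫ x^{2j+1} ρ_sc = 0 (odd monomials vanish by symmetry):
  i = 0 (even): a_0 · C_{0} = -5 · 1 = -5
  i = 1 (odd): ∫ x^1 ρ_sc = 0 (vanishes)
  i = 2 (even): a_2 · C_{1} = 3 · 1 = 3
  i = 3 (odd): ∫ x^3 ρ_sc = 0 (vanishes)

Summing the contributions: ∫_{−2}^{2} p(x) ρ_sc(x) dx = (-5) + 3 = -2.


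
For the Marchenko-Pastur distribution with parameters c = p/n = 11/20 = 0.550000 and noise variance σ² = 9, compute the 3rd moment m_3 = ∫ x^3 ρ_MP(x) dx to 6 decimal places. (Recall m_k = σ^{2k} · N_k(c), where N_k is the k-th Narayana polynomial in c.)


E[X³] = σ⁶ (1 + 3c + c²) (third MP moment). With σ² = 9 (so σ⁶ = 729) and c = 11/20 = 0.550000: E[X³] = 729 · (1 + 3·0.550000 + (0.550000)²) = 729 · 2.952500.

So E[X^3] = 2152.372500.


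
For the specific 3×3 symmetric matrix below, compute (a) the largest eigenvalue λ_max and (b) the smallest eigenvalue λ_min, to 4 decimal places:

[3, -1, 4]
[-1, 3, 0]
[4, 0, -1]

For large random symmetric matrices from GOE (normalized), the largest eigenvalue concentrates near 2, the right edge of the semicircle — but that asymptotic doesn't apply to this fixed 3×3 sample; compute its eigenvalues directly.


Since M is real symmetric, all three eigenvalues are real; they are the roots of det(λI − M) = λ³ − (tr M) λ² + s λ − det M, where s is the sum of the principal 2×2 minors.
tr M = 3 + 3 + (-1) = 5.
s = (3·3 − (-1)²) + (3·(-1) − 4²) + (3·(-1) − 0²) = 8 + (-19) + (-3) = -14.
det M (expand along row 1) = 3·(-3) − (-1)·1 + 4·(-12) = -56.
Characteristic polynomial: λ³ − 5λ² − 14λ + 56 = 0.
Substitute λ = y + (tr M)/3 = y + 1.666667 to remove the quadratic term: y³ + p·y + q = 0 with p = s − (tr M)²/3 = -22.333333 and q = −2(tr M)³/27 + (tr M)·s/3 − det M = 23.407407.
Three real roots ⇒ use the trigonometric (Viète) form: r = 2√(−p/3) = 5.456902, φ = arccos(3q/(p·r)) = arccos(-0.576202) = 2.184871 rad.
y_k = r·cos(φ/3 − 2πk/3) for k = 0, 1, 2 gives y = 4.072560, 1.109197, -5.181757.
λ_k = y_k + 1.666667 gives λ = 5.7392, 2.7759, -3.5151 (check: the sum is 5.0000 = tr M).

Hence λ_max = 5.7392 and λ_min = -3.5151.


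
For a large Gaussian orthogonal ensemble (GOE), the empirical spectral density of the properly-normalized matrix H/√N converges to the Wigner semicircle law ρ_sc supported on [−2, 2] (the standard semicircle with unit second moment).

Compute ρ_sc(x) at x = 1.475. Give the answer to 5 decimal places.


ρ_sc(x) = (1/(2π)) √(4 − x²). With x = 1.475:
  4 − x² = 4 − (1.475)² = 4 − 2.175625 = 1.824375.
  √(4 − x²) = 1.350694.
  1/(2π) = 0.159155.
  ρ_sc(1.475) = 0.159155 · 1.350694 = 0.214970.

Rounded to 5 decimal places: ρ_sc(1.475) ≈ 0.21497.


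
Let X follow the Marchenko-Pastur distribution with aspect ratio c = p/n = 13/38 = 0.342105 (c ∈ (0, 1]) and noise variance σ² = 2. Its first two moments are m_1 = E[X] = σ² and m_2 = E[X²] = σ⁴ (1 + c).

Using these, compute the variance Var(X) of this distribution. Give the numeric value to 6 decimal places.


m_1 = E[X] = σ² = 2, so m_1² = 4.
m_2 = E[X²] = σ⁴ (1 + c) = 4 · (1 + 0.342105) = 4 · 1.342105 = 5.368421.
(Note m_2 − m_1² simplifies to c · σ⁴ = 0.342105 · 4.)

Var(X) = m_2 − m_1² = 5.368421 − 4 = 1.368421.


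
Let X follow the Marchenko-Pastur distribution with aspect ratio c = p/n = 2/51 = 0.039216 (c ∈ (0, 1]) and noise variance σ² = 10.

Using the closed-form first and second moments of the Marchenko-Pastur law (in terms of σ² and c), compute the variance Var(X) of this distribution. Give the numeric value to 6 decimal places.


Recall the MP moments m_1 = E[X] = σ² and m_2 = E[X²] = σ⁴ (1 + c).
m_1 = E[X] = σ² = 10, so m_1² = 100.
m_2 = E[X²] = σ⁴ (1 + c) = 100 · (1 + 0.039216) = 100 · 1.039216 = 103.921569.
(Note m_2 − m_1² simplifies to c · σ⁴ = 0.039216 · 100.)

Var(X) = m_2 − m_1² = 103.921569 − 100 = 3.921569.


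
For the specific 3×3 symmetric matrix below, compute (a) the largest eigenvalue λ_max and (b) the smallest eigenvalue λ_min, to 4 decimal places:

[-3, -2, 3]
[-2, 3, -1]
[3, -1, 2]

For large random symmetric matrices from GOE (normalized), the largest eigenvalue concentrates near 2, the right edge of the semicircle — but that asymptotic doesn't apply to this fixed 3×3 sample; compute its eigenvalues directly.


Since M is real symmetric, all three eigenvalues are real; they are the roots of det(λI − M) = λ³ − (tr M) λ² + s λ − det M, where s is the sum of the principal 2×2 minors.
tr M = -3 + 3 + 2 = 2.
s = ((-3)·3 − (-2)²) + ((-3)·2 − 3²) + (3·2 − (-1)²) = -13 + (-15) + 5 = -23.
det M (expand along row 1) = (-3)·5 − (-2)·(-1) + 3·(-7) = -38.
Characteristic polynomial: λ³ − 2λ² − 23λ + 38 = 0.
Substitute λ = y + (tr M)/3 = y + 0.666667 to remove the quadratic term: y³ + p·y + q = 0 with p = s − (tr M)²/3 = -24.333333 and q = −2(tr M)³/27 + (tr M)·s/3 − det M = 22.074074.
Three real roots ⇒ use the trigonometric (Viète) form: r = 2√(−p/3) = 5.696002, φ = arccos(3q/(p·r)) = arccos(-0.477784) = 2.068927 rad.
y_k = r·cos(φ/3 − 2πk/3) for k = 0, 1, 2 gives y = 4.394315, 0.941445, -5.335760.
λ_k = y_k + 0.666667 gives λ = 5.0610, 1.6081, -4.6691 (check: the sum is 2.0000 = tr M).

Hence λ_max = 5.0610 and λ_min = -4.6691.


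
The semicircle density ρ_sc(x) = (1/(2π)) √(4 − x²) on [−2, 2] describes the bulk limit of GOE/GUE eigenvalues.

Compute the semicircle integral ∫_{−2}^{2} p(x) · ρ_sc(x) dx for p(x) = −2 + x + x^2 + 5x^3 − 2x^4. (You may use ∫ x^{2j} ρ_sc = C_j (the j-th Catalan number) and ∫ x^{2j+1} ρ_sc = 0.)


Write p(x) = Σ a_i x^i, split into monomials and integrate each against ρ_sc separately.
Using ∫ x^{2j} ρ_sc = C_j = (1/(j+1)) C(2j, j) (Catalan numbers) and ∫ x^{2j+1} ρ_sc = 0 (odd monomials vanish by symmetry):
  i = 0 (even): a_0 · C_{0} = -2 · 1 = -2
  i = 1 (odd): ∫ x^1 ρ_sc = 0 (vanishes)
  i = 2 (even): a_2 · C_{1} = 1 · 1 = 1
  i = 3 (odd): ∫ x^3 ρ_sc = 0 (vanishes)
  i = 4 (even): a_4 · C_{2} = -2 · 2 = -4

Summing the contributions: ∫_{−2}^{2} p(x) ρ_sc(x) dx = (-2) + 1 + (-4) = -5.
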